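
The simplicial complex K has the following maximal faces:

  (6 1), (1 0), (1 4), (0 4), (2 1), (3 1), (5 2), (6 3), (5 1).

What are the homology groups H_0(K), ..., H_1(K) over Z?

H_0 = Z,  H_1 = Z^3.

Order the vertices as 0 < 1 < 2 < 3 < 4 < 5 < 6. Listing each simplex with vertices in this order, K has dimension 1 with simplices:

  0-simplices (7): [0], [1], [2], [3], [4], [5], [6]
  1-simplices (9): [0,1], [0,4], [1,2], [1,3], [1,4], [1,5], [1,6], [2,5], [3,6]

giving chain groups C_0 ≅ Z^7, C_1 ≅ Z^9.

The boundary map ∂_1: C_1 → C_0 maps an edge to its endpoints' difference, ∂[p,q] = q − p. For instance
  ∂[1,4] = [4] − [1].
This gives a 7×9 integer matrix of rank 6; reducing to Smith normal form yields diagonal entries (1,1,1,1,1,1).

Reading off H_k = ker ∂_k / im ∂_{k+1}:

  H_0: rank C_0 − rank ∂_1 = 7 − 6 = 1, and the invariant factors of ∂_1 are all 1, so H_0 ≅ Z.
  H_1: rank ker ∂_1 − rank ∂_2 = (9 − 6) − 0 = 3, and there is no ∂_2, so H_1 ≅ Z^3.

(K is a triangulation of a wedge of 3 circles.)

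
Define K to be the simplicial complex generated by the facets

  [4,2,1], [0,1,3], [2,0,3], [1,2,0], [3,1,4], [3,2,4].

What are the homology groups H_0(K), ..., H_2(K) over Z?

H_0 ≅ Z,  H_1 = 0,  H_2 ≅ Z.

We work with the vertex ordering 0 < 1 < 2 < 3 < 4. The simplices of K, each written with vertices in increasing order, are:

  0-simplices (5): [0], [1], [2], [3], [4]
  1-simplices (9): [0,1], [0,2], [0,3], [1,2], [1,3], [1,4], [2,3], [2,4], [3,4]
  2-simplices (6): [0,1,2], [0,1,3], [0,2,3], [1,2,4], [1,3,4], [2,3,4]

giving chain groups C_0 ≅ Z^5, C_1 ≅ Z^9, C_2 ≅ Z^6.

Boundary ∂_1: C_1 → C_0 maps an edge to its endpoints' difference, ∂[p,q] = q − p.
As a 5×9 matrix over Z this has rank 4, with invariant factors (1,1,1,1).

The boundary map ∂_2: C_2 → C_1 acts by ∂[p,q,r] = [q,r] − [p,r] + [p,q]. For instance
  ∂[1,2,4] = [2,4] − [1,4] + [1,2],
  ∂[0,2,3] = [2,3] − [0,3] + [0,2].
As a 9×6 matrix over Z this has rank 5, with invariant factors (1,1,1,1,1).

Now H_k = ker ∂_k / im ∂_{k+1}, so:

  H_0: rank C_0 − rank ∂_1 = 5 − 4 = 1, and the invariant factors of ∂_1 are all 1, so H_0 ≅ Z.
  H_1: rank ker ∂_1 − rank ∂_2 = (9 − 4) − 5 = 0, and the invariant factors of ∂_2 are all 1, so H_1 ≅ 0.
  H_2: rank ker ∂_2 − rank ∂_3 = (6 − 5) − 0 = 1, and there is no ∂_3, so H_2 ≅ Z.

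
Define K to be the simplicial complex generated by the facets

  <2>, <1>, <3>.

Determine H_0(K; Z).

Fix the vertex order 1 < 2 < 3 and write every simplex with vertices in increasing order. Then dim K = 0 and the simplices of K are:

  0-simplices (3): [1], [2], [3]

Hence C_0 ≅ Z^3.

From H_k ≅ ker(∂_k) / im(∂_{k+1}) we obtain:

  H_0: rank C_0 − rank ∂_1 = 3 − 0 = 3, and there is no ∂_1, so H_0 = Z^3.

(K is a triangulation of a set of 3 points.)

H_0 = Z^3.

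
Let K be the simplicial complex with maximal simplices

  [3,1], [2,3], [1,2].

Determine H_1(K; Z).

H_1 = Z.

Fix the vertex order 1 < 2 < 3 and write every simplex with vertices in increasing order. Then dim K = 1 and the simplices of K are:

  0-simplices (3): [1], [2], [3]
  1-simplices (3): [1,2], [1,3], [2,3]

giving chain groups C_0 ≅ Z^3, C_1 ≅ Z^3.

∂_1: C_1 → C_0 maps an edge to its endpoints' difference, ∂[p,q] = q − p. For instance
  ∂[1,2] = [2] − [1].
As a 3×3 matrix over Z this has rank 2, with invariant factors (1,1).

From H_k ≅ ker(∂_k) / im(∂_{k+1}) we obtain:

  H_1: rank ker ∂_1 − rank ∂_2 = (3 − 2) − 0 = 1, and there is no ∂_2, so H_1 ≅ Z.

(K is a triangulation of the circle S^1.)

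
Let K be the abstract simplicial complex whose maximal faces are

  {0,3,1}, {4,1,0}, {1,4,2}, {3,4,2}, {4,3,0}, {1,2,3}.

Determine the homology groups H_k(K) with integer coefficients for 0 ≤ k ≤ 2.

H_0 = Z,  H_1 = 0,  H_2 = Z.

We work with the vertex ordering 0 < 1 < 2 < 3 < 4. The simplices of K, each written with vertices in increasing order, are:

  0-simplices (5): [0], [1], [2], [3], [4]
  1-simplices (9): [0,1], [0,3], [0,4], [1,2], [1,3], [1,4], [2,3], [2,4], [3,4]
  2-simplices (6): [0,1,3], [0,1,4], [0,3,4], [1,2,3], [1,2,4], [2,3,4]

so the chain groups are C_0 ≅ Z^5, C_1 ≅ Z^9, C_2 ≅ Z^6.

The boundary map ∂_1: C_1 → C_0 maps an edge to its endpoints' difference, ∂[p,q] = q − p. For instance
  ∂[1,2] = [2] − [1].
This gives a 5×9 integer matrix of rank 4; reducing to Smith normal form yields diagonal entries (1,1,1,1).

∂_2: C_2 → C_1 maps a triangle to the signed sum of its edges. For instance
  ∂[0,1,4] = [1,4] − [0,4] + [0,1],
  ∂[1,2,4] = [2,4] − [1,4] + [1,2].
The resulting 9×6 matrix has rank 5, and its Smith normal form has invariant factors (1,1,1,1,1).

Computing H_k = (kernel of ∂_k) / (image of ∂_{k+1}):

  H_0: rank C_0 − rank ∂_1 = 5 − 4 = 1, and the invariant factors of ∂_1 are all 1, so H_0 = Z.
  H_1: rank ker ∂_1 − rank ∂_2 = (9 − 4) − 5 = 0, and the invariant factors of ∂_2 are all 1, so H_1 = 0.
  H_2: rank ker ∂_2 − rank ∂_3 = (6 − 5) − 0 = 1, and there is no ∂_3, so H_2 = Z.

(K is a triangulation of the 2-sphere S^2.)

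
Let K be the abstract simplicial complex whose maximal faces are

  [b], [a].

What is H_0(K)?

Fix the vertex order a < b and write every simplex with vertices in increasing order. Then dim K = 0 and the simplices of K are:

  0-simplices (2): a, b

so the chain groups are C_0 ≅ Z^2.

From H_k ≅ ker(∂_k) / im(∂_{k+1}) we obtain:

  H_0: rank C_0 − rank ∂_1 = 2 − 0 = 2, and there is no ∂_1, so H_0 ≅ Z^2.

H_0 = Z^2.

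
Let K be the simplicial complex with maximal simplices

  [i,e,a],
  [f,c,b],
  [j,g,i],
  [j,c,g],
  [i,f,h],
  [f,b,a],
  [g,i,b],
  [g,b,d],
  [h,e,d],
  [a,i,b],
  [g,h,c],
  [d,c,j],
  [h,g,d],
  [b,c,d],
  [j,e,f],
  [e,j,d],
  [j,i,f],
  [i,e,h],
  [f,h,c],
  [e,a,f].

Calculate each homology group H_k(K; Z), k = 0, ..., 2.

Fix the vertex order a < b < c < d < e < f < g < h < i < j and write every simplex with vertices in increasing order. Then dim K = 2 and the simplices of K are:

  0-simplices (10): a, b, c, d, e, f, g, h, i, j
  1-simplices (30): ab, ae, af, ai, bc, bd, bf, bg, bi, cd, cf, cg, ch, cj, de, dg, dh, dj, ef, eh, ei, ej, fh, fi, fj, gh, gi, gj, hi, ij
  2-simplices (20): abf, abi, aef, aei, bcd, bcf, bdg, bgi, cdj, cfh, cgh, cgj, deh, dej, dgh, efj, ehi, fhi, fij, gij

Hence C_0 ≅ Z^10, C_1 ≅ Z^30, C_2 ≅ Z^20.

∂_1: C_1 → C_0 sends each edge [p,q] (with p < q) to q − p.
This gives a 10×30 integer matrix of rank 9; reducing to Smith normal form yields diagonal entries (1,1,1,1,1,1,1,1,1).

The boundary map ∂_2: C_2 → C_1 sends each 2-simplex [p,q,r] to [q,r] − [p,r] + [p,q]. For instance
  ∂deh = eh − dh + de,
  ∂dgh = gh − dh + dg.
The resulting 30×20 matrix has rank 20, and its Smith normal form has invariant factors (1,1,1,1,1,1,1,1,1,1,1,1,1,1,1,1,1,1,1,2).

Computing H_k = (kernel of ∂_k) / (image of ∂_{k+1}):

  H_0: rank C_0 − rank ∂_1 = 10 − 9 = 1, and the invariant factors of ∂_1 are all 1, so H_0 = Z.
  H_1: rank ker ∂_1 − rank ∂_2 = (30 − 9) − 20 = 1, and ∂_2 has invariant factor 2 > 1, so H_1 = Z ⊕ Z/2Z.
  H_2: rank ker ∂_2 − rank ∂_3 = (20 − 20) − 0 = 0, and there is no ∂_3, so H_2 = 0.

As a check, the Euler characteristic is 10 − 30 + 20 = 0, which agrees with 1 − 1 + 0 = 0.

H_0 ≅ Z,  H_1 ≅ Z ⊕ Z/2Z,  H_2 = 0.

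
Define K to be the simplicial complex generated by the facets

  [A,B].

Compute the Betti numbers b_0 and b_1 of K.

Fix the vertex order A < B and write every simplex with vertices in increasing order. Then dim K = 1 and the simplices of K are:

  0-simplices (2): A, B
  1-simplices (1): AB

giving chain groups C_0 ≅ Z^2, C_1 ≅ Z^1.

Boundary ∂_1: C_1 → C_0 is given by ∂[p,q] = [q] − [p]. For instance
  ∂AB = B − A.
As a 2×1 matrix over Z this has rank 1, with invariant factors (1).

Computing H_k = (kernel of ∂_k) / (image of ∂_{k+1}):

  H_0: rank C_0 − rank ∂_1 = 2 − 1 = 1, and the invariant factors of ∂_1 are all 1, so H_0 = Z.
  H_1: rank ker ∂_1 − rank ∂_2 = (1 − 1) − 0 = 0, and there is no ∂_2, so H_1 = 0.

(K is a triangulation of the 1-simplex.)

Hence the Betti numbers are b_0 = 1, b_1 = 0.

b_0 = 1, b_1 = 0.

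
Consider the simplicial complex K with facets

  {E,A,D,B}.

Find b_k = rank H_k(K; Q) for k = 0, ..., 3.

K has 4 vertices, 6 edges, 4 triangles, 1 3-simplex.
rank ∂_0 = 0, rank ∂_1 = 3 ⇒ b_0 = 4 − 0 − 3 = 1; all invariant factors of ∂_1 are 1 so no torsion. So H_0 ≅ Z.
rank ∂_1 = 3, rank ∂_2 = 3 ⇒ b_1 = 6 − 3 − 3 = 0; all invariant factors of ∂_2 are 1 so no torsion. So H_1 ≅ 0.
rank ∂_2 = 3, rank ∂_3 = 1 ⇒ b_2 = 4 − 3 − 1 = 0; all invariant factors of ∂_3 are 1 so no torsion. So H_2 ≅ 0.
rank ∂_3 = 1, rank ∂_4 = 0 ⇒ b_3 = 1 − 1 − 0 = 0. So H_3 ≅ 0.

b_0 = 1, b_1 = 0, b_2 = 0, b_3 = 0.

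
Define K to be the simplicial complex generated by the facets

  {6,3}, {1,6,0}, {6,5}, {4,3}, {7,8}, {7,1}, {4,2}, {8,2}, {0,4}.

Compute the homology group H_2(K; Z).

Order the vertices as 0 < 1 < 2 < 3 < 4 < 5 < 6 < 7 < 8. Listing each simplex with vertices in this order, K has dimension 2 with simplices:

  0-simplices (9): [0], [1], [2], [3], [4], [5], [6], [7], [8]
  1-simplices (11): [0,1], [0,4], [0,6], [1,6], [1,7], [2,4], [2,8], [3,4], [3,6], [5,6], [7,8]
  2-simplices (1): [0,1,6]

so the chain groups are C_0 ≅ Z^9, C_1 ≅ Z^11, C_2 ≅ Z^1.

∂_1: C_1 → C_0 is given by ∂[p,q] = [q] − [p].
As a 9×11 matrix over Z this has rank 8, with invariant factors (1,1,1,1,1,1,1,1).

Boundary ∂_2: C_2 → C_1 maps a triangle to the signed sum of its edges. For instance
  ∂[0,1,6] = [1,6] − [0,6] + [0,1].
As a 11×1 matrix over Z this has rank 1, with invariant factors (1).

From H_k ≅ ker(∂_k) / im(∂_{k+1}) we obtain:

  H_2: rank ker ∂_2 − rank ∂_3 = (1 − 1) − 0 = 0, and there is no ∂_3, so H_2 ≅ 0.

H_2 ≅ 0.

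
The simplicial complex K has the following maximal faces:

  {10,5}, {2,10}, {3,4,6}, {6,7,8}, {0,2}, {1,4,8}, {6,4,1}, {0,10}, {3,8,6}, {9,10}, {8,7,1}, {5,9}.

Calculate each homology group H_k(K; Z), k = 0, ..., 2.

H_0 ≅ Z^2,  H_1 ≅ Z^3,  H_2 = 0.

Take the total order 0 < 1 < 2 < 3 < 4 < 5 < 6 < 7 < 8 < 9 < 10 on the vertex set. Then K (dimension 2) consists of the simplices:

  0-simplices (11): [0], [1], [2], [3], [4], [5], [6], [7], [8], [9], [10]
  1-simplices (18): [0,2], [0,10], [1,4], [1,6], [1,7], [1,8], [2,10], [3,4], [3,6], [3,8], [4,6], [4,8], [5,9], [5,10], [6,7], [6,8], [7,8], [9,10]
  2-simplices (6): [1,4,6], [1,4,8], [1,7,8], [3,4,6], [3,6,8], [6,7,8]

Hence C_0 ≅ Z^11, C_1 ≅ Z^18, C_2 ≅ Z^6.

Boundary ∂_1: C_1 → C_0 maps an edge to its endpoints' difference, ∂[p,q] = q − p.
This gives a 11×18 integer matrix of rank 9; reducing to Smith normal form yields diagonal entries (1,1,1,1,1,1,1,1,1).

Boundary ∂_2: C_2 → C_1 maps a triangle to the signed sum of its edges. For instance
  ∂[6,7,8] = [7,8] − [6,8] + [6,7],
  ∂[3,6,8] = [6,8] − [3,8] + [3,6].
The 18×6 boundary matrix has rank 6 and Smith normal form diag(1,1,1,1,1,1).

Reading off H_k = ker ∂_k / im ∂_{k+1}:

  H_0: rank C_0 − rank ∂_1 = 11 − 9 = 2, and the invariant factors of ∂_1 are all 1, so H_0 ≅ Z^2.
  H_1: rank ker ∂_1 − rank ∂_2 = (18 − 9) − 6 = 3, and the invariant factors of ∂_2 are all 1, so H_1 ≅ Z^3.
  H_2: rank ker ∂_2 − rank ∂_3 = (6 − 6) − 0 = 0, and there is no ∂_3, so H_2 ≅ 0.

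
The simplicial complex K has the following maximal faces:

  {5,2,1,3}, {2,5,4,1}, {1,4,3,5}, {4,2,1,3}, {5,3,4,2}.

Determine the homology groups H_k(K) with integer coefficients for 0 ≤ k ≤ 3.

H_0 = Z,  H_1 = 0,  H_2 = 0,  H_3 = Z.

K has 5 vertices, 10 edges, 10 triangles, 5 3-simplices.
rank ∂_0 = 0, rank ∂_1 = 4 ⇒ b_0 = 5 − 0 − 4 = 1; all invariant factors of ∂_1 are 1 so no torsion. So H_0 ≅ Z.
rank ∂_1 = 4, rank ∂_2 = 6 ⇒ b_1 = 10 − 4 − 6 = 0; all invariant factors of ∂_2 are 1 so no torsion. So H_1 ≅ 0.
rank ∂_2 = 6, rank ∂_3 = 4 ⇒ b_2 = 10 − 6 − 4 = 0; all invariant factors of ∂_3 are 1 so no torsion. So H_2 ≅ 0.
rank ∂_3 = 4, rank ∂_4 = 0 ⇒ b_3 = 5 − 4 − 0 = 1. So H_3 ≅ Z.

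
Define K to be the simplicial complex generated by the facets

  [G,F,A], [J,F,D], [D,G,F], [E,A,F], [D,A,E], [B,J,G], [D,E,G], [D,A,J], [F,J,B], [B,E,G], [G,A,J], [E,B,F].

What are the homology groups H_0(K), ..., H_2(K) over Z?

H_0 ≅ Z,  H_1 ≅ Z/2Z,  H_2 = 0.

K has 7 vertices, 18 edges, 12 triangles.
rank ∂_0 = 0, rank ∂_1 = 6 ⇒ b_0 = 7 − 0 − 6 = 1; all invariant factors of ∂_1 are 1 so no torsion. So H_0 = Z.
rank ∂_1 = 6, rank ∂_2 = 12 ⇒ b_1 = 18 − 6 − 12 = 0; ∂_2 has invariant factor(s) [2] giving torsion. So H_1 = Z/2Z.
rank ∂_2 = 12, rank ∂_3 = 0 ⇒ b_2 = 12 − 12 − 0 = 0. So H_2 = 0.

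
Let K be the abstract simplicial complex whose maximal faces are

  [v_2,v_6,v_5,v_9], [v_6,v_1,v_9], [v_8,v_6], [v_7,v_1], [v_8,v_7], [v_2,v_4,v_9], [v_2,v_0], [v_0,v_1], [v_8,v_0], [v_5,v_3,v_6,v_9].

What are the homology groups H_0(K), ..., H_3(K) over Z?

K has 10 vertices, 19 edges, 9 triangles, 2 3-simplices.
rank ∂_0 = 0, rank ∂_1 = 9 ⇒ b_0 = 10 − 0 − 9 = 1; all invariant factors of ∂_1 are 1 so no torsion. So H_0 = Z.
rank ∂_1 = 9, rank ∂_2 = 7 ⇒ b_1 = 19 − 9 − 7 = 3; all invariant factors of ∂_2 are 1 so no torsion. So H_1 = Z^3.
rank ∂_2 = 7, rank ∂_3 = 2 ⇒ b_2 = 9 − 7 − 2 = 0; all invariant factors of ∂_3 are 1 so no torsion. So H_2 = 0.
rank ∂_3 = 2, rank ∂_4 = 0 ⇒ b_3 = 2 − 2 − 0 = 0. So H_3 = 0.

H_0 ≅ Z,  H_1 ≅ Z^3,  H_2 = 0,  H_3 = 0.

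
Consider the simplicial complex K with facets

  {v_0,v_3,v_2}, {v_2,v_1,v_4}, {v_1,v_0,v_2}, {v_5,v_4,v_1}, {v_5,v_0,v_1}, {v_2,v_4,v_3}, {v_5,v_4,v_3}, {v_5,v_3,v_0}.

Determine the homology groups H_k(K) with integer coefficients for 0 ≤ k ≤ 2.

K has 6 vertices, 12 edges, 8 triangles.
rank ∂_0 = 0, rank ∂_1 = 5 ⇒ b_0 = 6 − 0 − 5 = 1; all invariant factors of ∂_1 are 1 so no torsion. So H_0 = Z.
rank ∂_1 = 5, rank ∂_2 = 7 ⇒ b_1 = 12 − 5 − 7 = 0; all invariant factors of ∂_2 are 1 so no torsion. So H_1 = 0.
rank ∂_2 = 7, rank ∂_3 = 0 ⇒ b_2 = 8 − 7 − 0 = 1. So H_2 = Z.

H_0 ≅ Z,  H_1 = 0,  H_2 ≅ Z.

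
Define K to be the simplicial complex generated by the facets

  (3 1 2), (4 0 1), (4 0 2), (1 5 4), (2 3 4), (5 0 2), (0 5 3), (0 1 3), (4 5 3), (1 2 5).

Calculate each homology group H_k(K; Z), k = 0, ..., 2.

H_0 = Z,  H_1 = Z/2,  H_2 = 0.

We work with the vertex ordering 0 < 1 < 2 < 3 < 4 < 5. The simplices of K, each written with vertices in increasing order, are:

  0-simplices (6): [0], [1], [2], [3], [4], [5]
  1-simplices (15): [0,1], [0,2], [0,3], [0,4], [0,5], [1,2], [1,3], [1,4], [1,5], [2,3], [2,4], [2,5], [3,4], [3,5], [4,5]
  2-simplices (10): [0,1,3], [0,1,4], [0,2,4], [0,2,5], [0,3,5], [1,2,3], [1,2,5], [1,4,5], [2,3,4], [3,4,5]

Hence C_0 ≅ Z^6, C_1 ≅ Z^15, C_2 ≅ Z^10.

∂_1: C_1 → C_0 maps an edge to its endpoints' difference, ∂[p,q] = q − p.
As a 6×15 matrix over Z this has rank 5, with invariant factors (1,1,1,1,1).

∂_2: C_2 → C_1 sends each 2-simplex [p,q,r] to [q,r] − [p,r] + [p,q]. For instance
  ∂[0,1,4] = [1,4] − [0,4] + [0,1],
  ∂[2,3,4] = [3,4] − [2,4] + [2,3].
The resulting 15×10 matrix has rank 10, and its Smith normal form has invariant factors (1,1,1,1,1,1,1,1,1,2).

Reading off H_k = ker ∂_k / im ∂_{k+1}:

  H_0: rank C_0 − rank ∂_1 = 6 − 5 = 1, and the invariant factors of ∂_1 are all 1, so H_0 = Z.
  H_1: rank ker ∂_1 − rank ∂_2 = (15 − 5) − 10 = 0, and ∂_2 has invariant factor 2 > 1, so H_1 = Z/2.
  H_2: rank ker ∂_2 − rank ∂_3 = (10 − 10) − 0 = 0, and there is no ∂_3, so H_2 = 0.

As a check, the Euler characteristic is 6 − 15 + 10 = 1, which agrees with 1 − 0 + 0 = 1.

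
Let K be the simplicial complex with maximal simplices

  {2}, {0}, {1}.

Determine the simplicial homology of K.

We work with the vertex ordering 0 < 1 < 2. The simplices of K, each written with vertices in increasing order, are:

  0-simplices (3): [0], [1], [2]

Hence C_0 ≅ Z^3.

Reading off H_k = ker ∂_k / im ∂_{k+1}:

  H_0: rank C_0 − rank ∂_1 = 3 − 0 = 3, and there is no ∂_1, so H_0 ≅ Z^3.

H_0 = Z^3.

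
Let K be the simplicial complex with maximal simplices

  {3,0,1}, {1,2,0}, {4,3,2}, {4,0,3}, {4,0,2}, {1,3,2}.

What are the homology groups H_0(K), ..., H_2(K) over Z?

Order the vertices as 0 < 1 < 2 < 3 < 4. Listing each simplex with vertices in this order, K has dimension 2 with simplices:

  0-simplices (5): [0], [1], [2], [3], [4]
  1-simplices (9): [0,1], [0,2], [0,3], [0,4], [1,2], [1,3], [2,3], [2,4], [3,4]
  2-simplices (6): [0,1,2], [0,1,3], [0,2,4], [0,3,4], [1,2,3], [2,3,4]

so the chain groups are C_0 ≅ Z^5, C_1 ≅ Z^9, C_2 ≅ Z^6.

Boundary ∂_1: C_1 → C_0 sends each edge [p,q] (with p < q) to q − p. For instance
  ∂[1,3] = [3] − [1].
This gives a 5×9 integer matrix of rank 4; reducing to Smith normal form yields diagonal entries (1,1,1,1).

∂_2: C_2 → C_1 maps a triangle to the signed sum of its edges. For instance
  ∂[1,2,3] = [2,3] − [1,3] + [1,2],
  ∂[2,3,4] = [3,4] − [2,4] + [2,3].
As a 9×6 matrix over Z this has rank 5, with invariant factors (1,1,1,1,1).

Computing H_k = (kernel of ∂_k) / (image of ∂_{k+1}):

  H_0: rank C_0 − rank ∂_1 = 5 − 4 = 1, and the invariant factors of ∂_1 are all 1, so H_0 ≅ Z.
  H_1: rank ker ∂_1 − rank ∂_2 = (9 − 4) − 5 = 0, and the invariant factors of ∂_2 are all 1, so H_1 ≅ 0.
  H_2: rank ker ∂_2 − rank ∂_3 = (6 − 5) − 0 = 1, and there is no ∂_3, so H_2 ≅ Z.

(K is a triangulation of the 2-sphere S^2.)

H_0 = Z,  H_1 = 0,  H_2 = Z.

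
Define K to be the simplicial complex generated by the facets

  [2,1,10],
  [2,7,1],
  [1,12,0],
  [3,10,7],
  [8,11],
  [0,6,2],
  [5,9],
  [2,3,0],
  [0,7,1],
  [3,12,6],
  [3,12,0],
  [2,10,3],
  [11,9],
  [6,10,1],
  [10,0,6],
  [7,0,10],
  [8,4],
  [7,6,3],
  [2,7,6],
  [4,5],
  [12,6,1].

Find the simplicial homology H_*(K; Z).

Order the vertices as 0 < 1 < 2 < 3 < 4 < 5 < 6 < 7 < 8 < 9 < 10 < 11 < 12. Listing each simplex with vertices in this order, K has dimension 2 with simplices:

  0-simplices (13): [0], [1], [2], [3], [4], [5], [6], [7], [8], [9], [10], [11], [12]
  1-simplices (29): (29 of them)
  2-simplices (16): [0,1,7], [0,1,12], [0,2,3], [0,2,6], [0,3,12], [0,6,10], [0,7,10], [1,2,7], [1,2,10], [1,6,10], [1,6,12], [2,3,10], [2,6,7], [3,6,7], [3,6,12], [3,7,10]

Hence C_0 ≅ Z^13, C_1 ≅ Z^29, C_2 ≅ Z^16.

∂_1: C_1 → C_0 sends each edge [p,q] (with p < q) to q − p.
This gives a 13×29 integer matrix of rank 11; reducing to Smith normal form yields diagonal entries (1,1,1,1,1,1,1,1,1,1,1).

∂_2: C_2 → C_1 sends each 2-simplex [p,q,r] to [q,r] − [p,r] + [p,q]. For instance
  ∂[0,2,3] = [2,3] − [0,3] + [0,2],
  ∂[1,2,7] = [2,7] − [1,7] + [1,2].
As a 29×16 matrix over Z this has rank 15, with invariant factors (1,1,1,1,1,1,1,1,1,1,1,1,1,1,1).

Computing H_k = (kernel of ∂_k) / (image of ∂_{k+1}):

  H_0: rank C_0 − rank ∂_1 = 13 − 11 = 2, and the invariant factors of ∂_1 are all 1, so H_0 = Z^2.
  H_1: rank ker ∂_1 − rank ∂_2 = (29 − 11) − 15 = 3, and the invariant factors of ∂_2 are all 1, so H_1 = Z^3.
  H_2: rank ker ∂_2 − rank ∂_3 = (16 − 15) − 0 = 1, and there is no ∂_3, so H_2 = Z.

(K is a triangulation of the disjoint union of the torus T^2 and the circle S^1.)

H_0 ≅ Z^2,  H_1 ≅ Z^3,  H_2 ≅ Z.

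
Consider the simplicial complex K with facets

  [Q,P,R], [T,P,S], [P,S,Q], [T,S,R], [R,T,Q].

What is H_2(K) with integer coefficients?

K has 5 vertices, 10 edges, 5 triangles.
rank ∂_2 = 5, rank ∂_3 = 0 ⇒ b_2 = 5 − 5 − 0 = 0. So H_2 ≅ 0.

H_2 = 0.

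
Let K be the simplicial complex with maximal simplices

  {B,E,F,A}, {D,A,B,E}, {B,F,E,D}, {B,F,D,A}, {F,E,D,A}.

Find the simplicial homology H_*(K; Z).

H_0 = Z,  H_1 = 0,  H_2 = 0,  H_3 = Z.

Fix the vertex order A < B < D < E < F and write every simplex with vertices in increasing order. Then dim K = 3 and the simplices of K are:

  0-simplices (5): A, B, D, E, F
  1-simplices (10): AB, AD, AE, AF, BD, BE, BF, DE, DF, EF
  2-simplices (10): ABD, ABE, ABF, ADE, ADF, AEF, BDE, BDF, BEF, DEF
  3-simplices (5): ABDE, ABDF, ABEF, ADEF, BDEF

giving chain groups C_0 ≅ Z^5, C_1 ≅ Z^10, C_2 ≅ Z^10, C_3 ≅ Z^5.

∂_1: C_1 → C_0 is given by ∂[p,q] = [q] − [p]. For instance
  ∂AF = F − A.
This gives a 5×10 integer matrix of rank 4; reducing to Smith normal form yields diagonal entries (1,1,1,1).

∂_2: C_2 → C_1 acts by ∂[p,q,r] = [q,r] − [p,r] + [p,q]. For instance
  ∂BDF = DF − BF + BD,
  ∂ADE = DE − AE + AD.
This gives a 10×10 integer matrix of rank 6; reducing to Smith normal form yields diagonal entries (1,1,1,1,1,1).

Boundary ∂_3: C_3 → C_2 sends each 3-simplex σ to the alternating sum Σ_i (−1)^i (σ with its i-th vertex removed). For instance
  ∂BDEF = DEF − BEF + BDF − BDE,
  ∂ABEF = BEF − AEF + ABF − ABE.
This gives a 10×5 integer matrix of rank 4; reducing to Smith normal form yields diagonal entries (1,1,1,1).

Now H_k = ker ∂_k / im ∂_{k+1}, so:

  H_0: rank C_0 − rank ∂_1 = 5 − 4 = 1, and the invariant factors of ∂_1 are all 1, so H_0 ≅ Z.
  H_1: rank ker ∂_1 − rank ∂_2 = (10 − 4) − 6 = 0, and the invariant factors of ∂_2 are all 1, so H_1 ≅ 0.
  H_2: rank ker ∂_2 − rank ∂_3 = (10 − 6) − 4 = 0, and the invariant factors of ∂_3 are all 1, so H_2 ≅ 0.
  H_3: rank ker ∂_3 − rank ∂_4 = (5 − 4) − 0 = 1, and there is no ∂_4, so H_3 ≅ Z.

(K is a triangulation of the 3-sphere S^3.)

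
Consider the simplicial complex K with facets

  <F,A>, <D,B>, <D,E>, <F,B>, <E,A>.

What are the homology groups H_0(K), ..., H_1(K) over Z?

H_0 = Z,  H_1 = Z.

We work with the vertex ordering A < B < D < E < F. The simplices of K, each written with vertices in increasing order, are:

  0-simplices (5): A, B, D, E, F
  1-simplices (5): AE, AF, BD, BF, DE

giving chain groups C_0 ≅ Z^5, C_1 ≅ Z^5.

∂_1: C_1 → C_0 maps an edge to its endpoints' difference, ∂[p,q] = q − p. For instance
  ∂AE = E − A.
This gives a 5×5 integer matrix of rank 4; reducing to Smith normal form yields diagonal entries (1,1,1,1).

From H_k ≅ ker(∂_k) / im(∂_{k+1}) we obtain:

  H_0: rank C_0 − rank ∂_1 = 5 − 4 = 1, and the invariant factors of ∂_1 are all 1, so H_0 ≅ Z.
  H_1: rank ker ∂_1 − rank ∂_2 = (5 − 4) − 0 = 1, and there is no ∂_2, so H_1 ≅ Z.

(K is a triangulation of the circle S^1.)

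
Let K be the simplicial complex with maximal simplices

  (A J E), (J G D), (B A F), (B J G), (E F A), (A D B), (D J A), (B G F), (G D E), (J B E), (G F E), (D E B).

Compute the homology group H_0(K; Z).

Fix the vertex order A < B < D < E < F < G < J and write every simplex with vertices in increasing order. Then dim K = 2 and the simplices of K are:

  0-simplices (7): A, B, D, E, F, G, J
  1-simplices (18): AB, AD, AE, AF, AJ, BD, BE, BF, BG, BJ, DE, DG, DJ, EF, EG, EJ, FG, GJ
  2-simplices (12): ABD, ABF, ADJ, AEF, AEJ, BDE, BEJ, BFG, BGJ, DEG, DGJ, EFG

so the chain groups are C_0 ≅ Z^7, C_1 ≅ Z^18, C_2 ≅ Z^12.

The boundary map ∂_1: C_1 → C_0 maps an edge to its endpoints' difference, ∂[p,q] = q − p. For instance
  ∂AB = B − A.
The 7×18 boundary matrix has rank 6 and Smith normal form diag(1,1,1,1,1,1).

Boundary ∂_2: C_2 → C_1 acts by ∂[p,q,r] = [q,r] − [p,r] + [p,q]. For instance
  ∂EFG = FG − EG + EF,
  ∂BDE = DE − BE + BD.
The 18×12 boundary matrix has rank 12 and Smith normal form diag(1,1,1,1,1,1,1,1,1,1,1,2).

Reading off H_k = ker ∂_k / im ∂_{k+1}:

  H_0: rank C_0 − rank ∂_1 = 7 − 6 = 1, and the invariant factors of ∂_1 are all 1, so H_0 = Z.

(K is a triangulation of the real projective plane RP^2.)

H_0 ≅ Z.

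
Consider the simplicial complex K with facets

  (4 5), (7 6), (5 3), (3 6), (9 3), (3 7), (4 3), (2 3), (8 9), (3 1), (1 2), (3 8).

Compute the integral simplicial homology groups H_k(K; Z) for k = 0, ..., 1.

H_0 = Z,  H_1 = Z^4.

Fix the vertex order 1 < 2 < 3 < 4 < 5 < 6 < 7 < 8 < 9 and write every simplex with vertices in increasing order. Then dim K = 1 and the simplices of K are:

  0-simplices (9): [1], [2], [3], [4], [5], [6], [7], [8], [9]
  1-simplices (12): [1,2], [1,3], [2,3], [3,4], [3,5], [3,6], [3,7], [3,8], [3,9], [4,5], [6,7], [8,9]

giving chain groups C_0 ≅ Z^9, C_1 ≅ Z^12.

∂_1: C_1 → C_0 maps an edge to its endpoints' difference, ∂[p,q] = q − p. For instance
  ∂[2,3] = [3] − [2].
The 9×12 boundary matrix has rank 8 and Smith normal form diag(1,1,1,1,1,1,1,1).

Reading off H_k = ker ∂_k / im ∂_{k+1}:

  H_0: rank C_0 − rank ∂_1 = 9 − 8 = 1, and the invariant factors of ∂_1 are all 1, so H_0 = Z.
  H_1: rank ker ∂_1 − rank ∂_2 = (12 − 8) − 0 = 4, and there is no ∂_2, so H_1 = Z^4.

As a check, the Euler characteristic is 9 − 12 = -3, which agrees with 1 − 4 = -3.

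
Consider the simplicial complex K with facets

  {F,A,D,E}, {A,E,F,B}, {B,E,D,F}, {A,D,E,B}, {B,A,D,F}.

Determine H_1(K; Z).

Order the vertices as A < B < D < E < F. Listing each simplex with vertices in this order, K has dimension 3 with simplices:

  0-simplices (5): A, B, D, E, F
  1-simplices (10): AB, AD, AE, AF, BD, BE, BF, DE, DF, EF
  2-simplices (10): ABD, ABE, ABF, ADE, ADF, AEF, BDE, BDF, BEF, DEF
  3-simplices (5): ABDE, ABDF, ABEF, ADEF, BDEF

giving chain groups C_0 ≅ Z^5, C_1 ≅ Z^10, C_2 ≅ Z^10, C_3 ≅ Z^5.

The boundary map ∂_1: C_1 → C_0 maps an edge to its endpoints' difference, ∂[p,q] = q − p. For instance
  ∂DE = E − D.
The 5×10 boundary matrix has rank 4 and Smith normal form diag(1,1,1,1).

∂_2: C_2 → C_1 maps a triangle to the signed sum of its edges. For instance
  ∂BDE = DE − BE + BD,
  ∂ADE = DE − AE + AD.
This gives a 10×10 integer matrix of rank 6; reducing to Smith normal form yields diagonal entries (1,1,1,1,1,1).

Boundary ∂_3: C_3 → C_2 sends each 3-simplex σ to the alternating sum Σ_i (−1)^i (σ with its i-th vertex removed). For instance
  ∂BDEF = DEF − BEF + BDF − BDE,
  ∂ADEF = DEF − AEF + ADF − ADE.
The 10×5 boundary matrix has rank 4 and Smith normal form diag(1,1,1,1).

From H_k ≅ ker(∂_k) / im(∂_{k+1}) we obtain:

  H_1: rank ker ∂_1 − rank ∂_2 = (10 − 4) − 6 = 0, and the invariant factors of ∂_2 are all 1, so H_1 = 0.

H_1 ≅ 0.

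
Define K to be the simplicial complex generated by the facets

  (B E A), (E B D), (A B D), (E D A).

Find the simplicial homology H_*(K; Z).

H_0 = Z,  H_1 = 0,  H_2 = Z.

Order the vertices as A < B < D < E. Listing each simplex with vertices in this order, K has dimension 2 with simplices:

  0-simplices (4): A, B, D, E
  1-simplices (6): AB, AD, AE, BD, BE, DE
  2-simplices (4): ABD, ABE, ADE, BDE

giving chain groups C_0 ≅ Z^4, C_1 ≅ Z^6, C_2 ≅ Z^4.

The boundary map ∂_1: C_1 → C_0 sends each edge [p,q] (with p < q) to q − p.
The 4×6 boundary matrix has rank 3 and Smith normal form diag(1,1,1).

Boundary ∂_2: C_2 → C_1 maps a triangle to the signed sum of its edges. For instance
  ∂ABD = BD − AD + AB,
  ∂ABE = BE − AE + AB.
The 6×4 boundary matrix has rank 3 and Smith normal form diag(1,1,1).

From H_k ≅ ker(∂_k) / im(∂_{k+1}) we obtain:

  H_0: rank C_0 − rank ∂_1 = 4 − 3 = 1, and the invariant factors of ∂_1 are all 1, so H_0 ≅ Z.
  H_1: rank ker ∂_1 − rank ∂_2 = (6 − 3) − 3 = 0, and the invariant factors of ∂_2 are all 1, so H_1 ≅ 0.
  H_2: rank ker ∂_2 − rank ∂_3 = (4 − 3) − 0 = 1, and there is no ∂_3, so H_2 ≅ Z.

As a check, the Euler characteristic is 4 − 6 + 4 = 2, which agrees with 1 − 0 + 1 = 2.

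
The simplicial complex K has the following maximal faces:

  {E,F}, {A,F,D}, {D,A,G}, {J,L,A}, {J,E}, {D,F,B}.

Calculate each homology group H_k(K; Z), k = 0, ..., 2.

H_0 ≅ Z,  H_1 ≅ Z,  H_2 = 0.

K has 8 vertices, 12 edges, 4 triangles.
rank ∂_0 = 0, rank ∂_1 = 7 ⇒ b_0 = 8 − 0 − 7 = 1; all invariant factors of ∂_1 are 1 so no torsion. So H_0 ≅ Z.
rank ∂_1 = 7, rank ∂_2 = 4 ⇒ b_1 = 12 − 7 − 4 = 1; all invariant factors of ∂_2 are 1 so no torsion. So H_1 ≅ Z.
rank ∂_2 = 4, rank ∂_3 = 0 ⇒ b_2 = 4 − 4 − 0 = 0. So H_2 ≅ 0.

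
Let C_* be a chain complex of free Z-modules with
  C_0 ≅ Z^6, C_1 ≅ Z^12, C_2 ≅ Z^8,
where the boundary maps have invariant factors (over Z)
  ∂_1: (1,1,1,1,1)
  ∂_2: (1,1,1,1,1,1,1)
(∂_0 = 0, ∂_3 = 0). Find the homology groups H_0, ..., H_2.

H_0: b_0 = 6 − 0 − 5 = 1; torsion from ∂_1 factors > 1: none. So H_0 ≅ Z.
H_1: b_1 = 12 − 5 − 7 = 0; torsion from ∂_2 factors > 1: none. So H_1 ≅ 0.
H_2: b_2 = 8 − 7 − 0 = 1; torsion from ∂_3 factors > 1: none. So H_2 ≅ Z.

H_0 ≅ Z,  H_1 = 0,  H_2 ≅ Z.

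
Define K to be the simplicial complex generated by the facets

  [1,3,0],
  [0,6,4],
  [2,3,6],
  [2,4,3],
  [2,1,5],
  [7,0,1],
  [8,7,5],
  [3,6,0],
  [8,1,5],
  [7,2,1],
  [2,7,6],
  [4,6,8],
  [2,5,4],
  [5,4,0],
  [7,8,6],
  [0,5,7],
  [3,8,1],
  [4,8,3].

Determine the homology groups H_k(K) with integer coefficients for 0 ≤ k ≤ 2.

K has 9 vertices, 27 edges, 18 triangles.
rank ∂_0 = 0, rank ∂_1 = 8 ⇒ b_0 = 9 − 0 − 8 = 1; all invariant factors of ∂_1 are 1 so no torsion. So H_0 ≅ Z.
rank ∂_1 = 8, rank ∂_2 = 18 ⇒ b_1 = 27 − 8 − 18 = 1; ∂_2 has invariant factor(s) [2] giving torsion. So H_1 ≅ Z ⊕ Z_2.
rank ∂_2 = 18, rank ∂_3 = 0 ⇒ b_2 = 18 − 18 − 0 = 0. So H_2 ≅ 0.

H_0 = Z,  H_1 = Z ⊕ Z_2,  H_2 = 0.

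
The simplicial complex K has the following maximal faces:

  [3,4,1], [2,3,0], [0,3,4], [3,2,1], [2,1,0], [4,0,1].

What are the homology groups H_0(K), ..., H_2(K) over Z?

H_0 = Z,  H_1 = 0,  H_2 = Z.

Order the vertices as 0 < 1 < 2 < 3 < 4. Listing each simplex with vertices in this order, K has dimension 2 with simplices:

  0-simplices (5): [0], [1], [2], [3], [4]
  1-simplices (9): [0,1], [0,2], [0,3], [0,4], [1,2], [1,3], [1,4], [2,3], [3,4]
  2-simplices (6): [0,1,2], [0,1,4], [0,2,3], [0,3,4], [1,2,3], [1,3,4]

giving chain groups C_0 ≅ Z^5, C_1 ≅ Z^9, C_2 ≅ Z^6.

Boundary ∂_1: C_1 → C_0 sends each edge [p,q] (with p < q) to q − p.
The resulting 5×9 matrix has rank 4, and its Smith normal form has invariant factors (1,1,1,1).

Boundary ∂_2: C_2 → C_1 maps a triangle to the signed sum of its edges. For instance
  ∂[1,3,4] = [3,4] − [1,4] + [1,3],
  ∂[0,3,4] = [3,4] − [0,4] + [0,3].
The 9×6 boundary matrix has rank 5 and Smith normal form diag(1,1,1,1,1).

Now H_k = ker ∂_k / im ∂_{k+1}, so:

  H_0: rank C_0 − rank ∂_1 = 5 − 4 = 1, and the invariant factors of ∂_1 are all 1, so H_0 = Z.
  H_1: rank ker ∂_1 − rank ∂_2 = (9 − 4) − 5 = 0, and the invariant factors of ∂_2 are all 1, so H_1 = 0.
  H_2: rank ker ∂_2 − rank ∂_3 = (6 − 5) − 0 = 1, and there is no ∂_3, so H_2 = Z.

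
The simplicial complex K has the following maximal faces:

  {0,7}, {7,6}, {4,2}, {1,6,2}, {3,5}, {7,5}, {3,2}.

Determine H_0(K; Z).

Take the total order 0 < 1 < 2 < 3 < 4 < 5 < 6 < 7 on the vertex set. Then K (dimension 2) consists of the simplices:

  0-simplices (8): [0], [1], [2], [3], [4], [5], [6], [7]
  1-simplices (9): [0,7], [1,2], [1,6], [2,3], [2,4], [2,6], [3,5], [5,7], [6,7]
  2-simplices (1): [1,2,6]

giving chain groups C_0 ≅ Z^8, C_1 ≅ Z^9, C_2 ≅ Z^1.

∂_1: C_1 → C_0 is given by ∂[p,q] = [q] − [p].
The 8×9 boundary matrix has rank 7 and Smith normal form diag(1,1,1,1,1,1,1).

Boundary ∂_2: C_2 → C_1 maps a triangle to the signed sum of its edges. For instance
  ∂[1,2,6] = [2,6] − [1,6] + [1,2].
The 9×1 boundary matrix has rank 1 and Smith normal form diag(1).

Now H_k = ker ∂_k / im ∂_{k+1}, so:

  H_0: rank C_0 − rank ∂_1 = 8 − 7 = 1, and the invariant factors of ∂_1 are all 1, so H_0 = Z.

H_0 = Z.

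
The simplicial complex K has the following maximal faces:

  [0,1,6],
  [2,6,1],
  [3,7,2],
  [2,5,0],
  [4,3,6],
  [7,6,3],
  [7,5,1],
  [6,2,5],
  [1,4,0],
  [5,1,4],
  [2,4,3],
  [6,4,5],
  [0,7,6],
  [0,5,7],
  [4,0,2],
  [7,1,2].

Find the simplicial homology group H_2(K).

H_2 = Z.

Take the total order 0 < 1 < 2 < 3 < 4 < 5 < 6 < 7 on the vertex set. Then K (dimension 2) consists of the simplices:

  0-simplices (8): [0], [1], [2], [3], [4], [5], [6], [7]
  1-simplices (24): (24 of them)
  2-simplices (16): [0,1,4], [0,1,6], [0,2,4], [0,2,5], [0,5,7], [0,6,7], [1,2,6], [1,2,7], [1,4,5], [1,5,7], [2,3,4], [2,3,7], [2,5,6], [3,4,6], [3,6,7], [4,5,6]

Hence C_0 ≅ Z^8, C_1 ≅ Z^24, C_2 ≅ Z^16.

Boundary ∂_1: C_1 → C_0 maps an edge to its endpoints' difference, ∂[p,q] = q − p.
This gives a 8×24 integer matrix of rank 7; reducing to Smith normal form yields diagonal entries (1,1,1,1,1,1,1).

The boundary map ∂_2: C_2 → C_1 acts by ∂[p,q,r] = [q,r] − [p,r] + [p,q]. For instance
  ∂[0,1,6] = [1,6] − [0,6] + [0,1],
  ∂[1,4,5] = [4,5] − [1,5] + [1,4].
The resulting 24×16 matrix has rank 15, and its Smith normal form has invariant factors (1,1,1,1,1,1,1,1,1,1,1,1,1,1,1).

Computing H_k = (kernel of ∂_k) / (image of ∂_{k+1}):

  H_2: rank ker ∂_2 − rank ∂_3 = (16 − 15) − 0 = 1, and there is no ∂_3, so H_2 = Z.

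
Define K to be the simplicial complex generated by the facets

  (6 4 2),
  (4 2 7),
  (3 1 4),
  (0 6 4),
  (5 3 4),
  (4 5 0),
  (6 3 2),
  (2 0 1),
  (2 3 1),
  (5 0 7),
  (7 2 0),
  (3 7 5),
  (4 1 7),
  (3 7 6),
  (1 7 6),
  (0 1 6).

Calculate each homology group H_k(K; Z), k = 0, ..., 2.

H_0 ≅ Z,  H_1 ≅ Z^2,  H_2 ≅ Z.

We work with the vertex ordering 0 < 1 < 2 < 3 < 4 < 5 < 6 < 7. The simplices of K, each written with vertices in increasing order, are:

  0-simplices (8): [0], [1], [2], [3], [4], [5], [6], [7]
  1-simplices (24): (24 of them)
  2-simplices (16): [0,1,2], [0,1,6], [0,2,7], [0,4,5], [0,4,6], [0,5,7], [1,2,3], [1,3,4], [1,4,7], [1,6,7], [2,3,6], [2,4,6], [2,4,7], [3,4,5], [3,5,7], [3,6,7]

Hence C_0 ≅ Z^8, C_1 ≅ Z^24, C_2 ≅ Z^16.

The boundary map ∂_1: C_1 → C_0 maps an edge to its endpoints' difference, ∂[p,q] = q − p. For instance
  ∂[4,6] = [6] − [4].
The 8×24 boundary matrix has rank 7 and Smith normal form diag(1,1,1,1,1,1,1).

∂_2: C_2 → C_1 maps a triangle to the signed sum of its edges. For instance
  ∂[3,4,5] = [4,5] − [3,5] + [3,4],
  ∂[2,4,7] = [4,7] − [2,7] + [2,4].
The resulting 24×16 matrix has rank 15, and its Smith normal form has invariant factors (1,1,1,1,1,1,1,1,1,1,1,1,1,1,1).

Computing H_k = (kernel of ∂_k) / (image of ∂_{k+1}):

  H_0: rank C_0 − rank ∂_1 = 8 − 7 = 1, and the invariant factors of ∂_1 are all 1, so H_0 ≅ Z.
  H_1: rank ker ∂_1 − rank ∂_2 = (24 − 7) − 15 = 2, and the invariant factors of ∂_2 are all 1, so H_1 ≅ Z^2.
  H_2: rank ker ∂_2 − rank ∂_3 = (16 − 15) − 0 = 1, and there is no ∂_3, so H_2 ≅ Z.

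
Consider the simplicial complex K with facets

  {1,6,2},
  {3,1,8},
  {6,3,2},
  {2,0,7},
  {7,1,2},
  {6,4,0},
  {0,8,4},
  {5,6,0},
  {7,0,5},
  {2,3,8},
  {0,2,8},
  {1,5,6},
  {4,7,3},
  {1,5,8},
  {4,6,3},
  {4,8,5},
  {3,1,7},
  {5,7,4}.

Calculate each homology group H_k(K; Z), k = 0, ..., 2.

H_0 = Z,  H_1 = Z ⊕ Z_2,  H_2 = 0.

Fix the vertex order 0 < 1 < 2 < 3 < 4 < 5 < 6 < 7 < 8 and write every simplex with vertices in increasing order. Then dim K = 2 and the simplices of K are:

  0-simplices (9): [0], [1], [2], [3], [4], [5], [6], [7], [8]
  1-simplices (27): (27 of them)
  2-simplices (18): [0,2,7], [0,2,8], [0,4,6], [0,4,8], [0,5,6], [0,5,7], [1,2,6], [1,2,7], [1,3,7], [1,3,8], [1,5,6], [1,5,8], [2,3,6], [2,3,8], [3,4,6], [3,4,7], [4,5,7], [4,5,8]

so the chain groups are C_0 ≅ Z^9, C_1 ≅ Z^27, C_2 ≅ Z^18.

Boundary ∂_1: C_1 → C_0 is given by ∂[p,q] = [q] − [p]. For instance
  ∂[4,6] = [6] − [4].
As a 9×27 matrix over Z this has rank 8, with invariant factors (1,1,1,1,1,1,1,1).

Boundary ∂_2: C_2 → C_1 sends each 2-simplex [p,q,r] to [q,r] − [p,r] + [p,q]. For instance
  ∂[1,2,7] = [2,7] − [1,7] + [1,2],
  ∂[1,5,8] = [5,8] − [1,8] + [1,5].
This gives a 27×18 integer matrix of rank 18; reducing to Smith normal form yields diagonal entries (1,1,1,1,1,1,1,1,1,1,1,1,1,1,1,1,1,2).

Now H_k = ker ∂_k / im ∂_{k+1}, so:

  H_0: rank C_0 − rank ∂_1 = 9 − 8 = 1, and the invariant factors of ∂_1 are all 1, so H_0 = Z.
  H_1: rank ker ∂_1 − rank ∂_2 = (27 − 8) − 18 = 1, and ∂_2 has invariant factor 2 > 1, so H_1 = Z ⊕ Z_2.
  H_2: rank ker ∂_2 − rank ∂_3 = (18 − 18) − 0 = 0, and there is no ∂_3, so H_2 = 0.

As a check, the Euler characteristic is 9 − 27 + 18 = 0, which agrees with 1 − 1 + 0 = 0.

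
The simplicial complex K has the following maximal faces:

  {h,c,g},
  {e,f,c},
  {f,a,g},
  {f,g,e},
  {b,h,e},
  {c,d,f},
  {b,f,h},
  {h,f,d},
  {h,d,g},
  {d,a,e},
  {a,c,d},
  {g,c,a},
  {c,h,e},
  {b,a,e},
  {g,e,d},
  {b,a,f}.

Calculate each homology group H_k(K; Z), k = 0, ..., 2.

H_0 = Z,  H_1 = Z^2,  H_2 = Z.

Order the vertices as a < b < c < d < e < f < g < h. Listing each simplex with vertices in this order, K has dimension 2 with simplices:

  0-simplices (8): a, b, c, d, e, f, g, h
  1-simplices (24): ab, ac, ad, ae, af, ag, be, bf, bh, cd, ce, cf, cg, ch, de, df, dg, dh, ef, eg, eh, fg, fh, gh
  2-simplices (16): abe, abf, acd, acg, ade, afg, beh, bfh, cdf, cef, ceh, cgh, deg, dfh, dgh, efg

so the chain groups are C_0 ≅ Z^8, C_1 ≅ Z^24, C_2 ≅ Z^16.

Boundary ∂_1: C_1 → C_0 sends each edge [p,q] (with p < q) to q − p.
The resulting 8×24 matrix has rank 7, and its Smith normal form has invariant factors (1,1,1,1,1,1,1).

The boundary map ∂_2: C_2 → C_1 sends each 2-simplex [p,q,r] to [q,r] − [p,r] + [p,q]. For instance
  ∂acd = cd − ad + ac,
  ∂deg = eg − dg + de.
As a 24×16 matrix over Z this has rank 15, with invariant factors (1,1,1,1,1,1,1,1,1,1,1,1,1,1,1).

Reading off H_k = ker ∂_k / im ∂_{k+1}:

  H_0: rank C_0 − rank ∂_1 = 8 − 7 = 1, and the invariant factors of ∂_1 are all 1, so H_0 ≅ Z.
  H_1: rank ker ∂_1 − rank ∂_2 = (24 − 7) − 15 = 2, and the invariant factors of ∂_2 are all 1, so H_1 ≅ Z^2.
  H_2: rank ker ∂_2 − rank ∂_3 = (16 − 15) − 0 = 1, and there is no ∂_3, so H_2 ≅ Z.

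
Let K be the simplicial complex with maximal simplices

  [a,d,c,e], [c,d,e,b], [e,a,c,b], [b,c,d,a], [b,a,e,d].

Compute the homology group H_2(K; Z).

K has 5 vertices, 10 edges, 10 triangles, 5 3-simplices.
rank ∂_2 = 6, rank ∂_3 = 4 ⇒ b_2 = 10 − 6 − 4 = 0; all invariant factors of ∂_3 are 1 so no torsion. So H_2 = 0.

H_2 = 0.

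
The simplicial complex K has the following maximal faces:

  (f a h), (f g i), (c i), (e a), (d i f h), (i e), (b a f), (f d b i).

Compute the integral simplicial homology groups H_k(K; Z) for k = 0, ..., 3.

H_0 = Z,  H_1 = Z,  H_2 = 0,  H_3 = 0.

Fix the vertex order a < b < c < d < e < f < g < h < i and write every simplex with vertices in increasing order. Then dim K = 3 and the simplices of K are:

  0-simplices (9): a, b, c, d, e, f, g, h, i
  1-simplices (17): ab, ae, af, ah, bd, bf, bi, ci, df, dh, di, ei, fg, fh, fi, gi, hi
  2-simplices (10): abf, afh, bdf, bdi, bfi, dfh, dfi, dhi, fgi, fhi
  3-simplices (2): bdfi, dfhi

so the chain groups are C_0 ≅ Z^9, C_1 ≅ Z^17, C_2 ≅ Z^10, C_3 ≅ Z^2.

Boundary ∂_1: C_1 → C_0 sends each edge [p,q] (with p < q) to q − p. For instance
  ∂ae = e − a.
The 9×17 boundary matrix has rank 8 and Smith normal form diag(1,1,1,1,1,1,1,1).

The boundary map ∂_2: C_2 → C_1 sends each 2-simplex [p,q,r] to [q,r] − [p,r] + [p,q]. For instance
  ∂bdf = df − bf + bd,
  ∂fhi = hi − fi + fh.
The 17×10 boundary matrix has rank 8 and Smith normal form diag(1,1,1,1,1,1,1,1).

Boundary ∂_3: C_3 → C_2 sends each 3-simplex σ to the alternating sum Σ_i (−1)^i (σ with its i-th vertex removed). For instance
  ∂bdfi = dfi − bfi + bdi − bdf,
  ∂dfhi = fhi − dhi + dfi − dfh.
The resulting 10×2 matrix has rank 2, and its Smith normal form has invariant factors (1,1).

From H_k ≅ ker(∂_k) / im(∂_{k+1}) we obtain:

  H_0: rank C_0 − rank ∂_1 = 9 − 8 = 1, and the invariant factors of ∂_1 are all 1, so H_0 = Z.
  H_1: rank ker ∂_1 − rank ∂_2 = (17 − 8) − 8 = 1, and the invariant factors of ∂_2 are all 1, so H_1 = Z.
  H_2: rank ker ∂_2 − rank ∂_3 = (10 − 8) − 2 = 0, and the invariant factors of ∂_3 are all 1, so H_2 = 0.
  H_3: rank ker ∂_3 − rank ∂_4 = (2 − 2) − 0 = 0, and there is no ∂_4, so H_3 = 0.

As a check, the Euler characteristic is 9 − 17 + 10 − 2 = 0, which agrees with 1 − 1 + 0 − 0 = 0.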